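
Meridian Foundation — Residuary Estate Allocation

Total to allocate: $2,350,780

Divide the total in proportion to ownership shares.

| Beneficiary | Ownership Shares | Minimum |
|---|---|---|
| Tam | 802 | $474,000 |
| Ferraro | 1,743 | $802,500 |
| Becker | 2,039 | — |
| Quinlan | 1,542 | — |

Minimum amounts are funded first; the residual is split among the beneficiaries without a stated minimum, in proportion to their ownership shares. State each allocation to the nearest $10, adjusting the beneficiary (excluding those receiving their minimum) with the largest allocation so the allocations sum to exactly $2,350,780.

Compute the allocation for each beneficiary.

Minimums first: Tam $474,000; Ferraro $802,500. Residual $1,074,280.
Residual split over remaining ownership shares 3,581: Becker 611,688.61 → $611,690; Quinlan 462,591.39 → $462,590.

Tam: $474,000 | Ferraro: $802,500 | Becker: $611,690 | Quinlan: $462,590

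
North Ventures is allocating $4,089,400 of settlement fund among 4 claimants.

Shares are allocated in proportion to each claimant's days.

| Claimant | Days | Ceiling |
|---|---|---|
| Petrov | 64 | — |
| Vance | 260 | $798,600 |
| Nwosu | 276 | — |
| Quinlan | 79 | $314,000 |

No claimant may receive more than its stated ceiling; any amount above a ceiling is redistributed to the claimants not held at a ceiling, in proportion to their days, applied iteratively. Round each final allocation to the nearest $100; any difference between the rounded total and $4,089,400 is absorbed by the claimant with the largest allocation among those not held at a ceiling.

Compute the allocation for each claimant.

Petrov: $560,300; Vance: $798,600; Nwosu: $2,416,500; Quinlan: $314,000

Days total: 679.
Proportional shares (ignoring caps): Petrov 385,451.55; Vance 1,565,896.91; Nwosu 1,662,259.79; Quinlan 475,791.75.
Held at cap: Vance ($798,600), Quinlan ($314,000); balance $2,976,800 reallocated over remaining days 340.
Shares after redistribution: Petrov 560,338.82 → $560,300; Nwosu 2,416,461.18 → $2,416,500.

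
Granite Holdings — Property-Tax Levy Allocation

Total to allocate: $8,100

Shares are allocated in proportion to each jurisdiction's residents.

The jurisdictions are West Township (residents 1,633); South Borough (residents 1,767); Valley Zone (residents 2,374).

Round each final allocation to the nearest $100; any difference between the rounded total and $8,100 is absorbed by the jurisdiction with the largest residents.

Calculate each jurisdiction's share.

Total residents = 1,633 + 1,767 + 2,374 = 5,774.
Unrounded shares: West Township 2,290.84; South Borough 2,478.82; Valley Zone 3,330.34.
Rounded to nearest $100: West Township $2,300; South Borough $2,500; Valley Zone $3,300. Sum = $8,100.
No rounding difference to absorb.

West Township: $2,300 · South Borough: $2,500 · Valley Zone: $3,300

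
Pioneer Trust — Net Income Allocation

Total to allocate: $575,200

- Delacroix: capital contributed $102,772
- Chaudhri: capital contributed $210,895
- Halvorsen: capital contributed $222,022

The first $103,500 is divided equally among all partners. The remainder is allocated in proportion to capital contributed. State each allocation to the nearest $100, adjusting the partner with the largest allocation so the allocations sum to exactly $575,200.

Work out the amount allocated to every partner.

Delacroix: $125,000; Chaudhri: $220,200; Halvorsen: $230,000

$103,500 shared equally gives $34,500 per partner.
Remainder $471,700 by capital contributed (total 535,689): Delacroix 90,495.70 → $90,500; Chaudhri 185,703.22 → $185,700; Halvorsen 195,501.08 → $195,500.
Totals: Delacroix $34,500 + $90,500 = $125,000; Chaudhri $34,500 + $185,700 = $220,200; Halvorsen $34,500 + $195,500 = $230,000.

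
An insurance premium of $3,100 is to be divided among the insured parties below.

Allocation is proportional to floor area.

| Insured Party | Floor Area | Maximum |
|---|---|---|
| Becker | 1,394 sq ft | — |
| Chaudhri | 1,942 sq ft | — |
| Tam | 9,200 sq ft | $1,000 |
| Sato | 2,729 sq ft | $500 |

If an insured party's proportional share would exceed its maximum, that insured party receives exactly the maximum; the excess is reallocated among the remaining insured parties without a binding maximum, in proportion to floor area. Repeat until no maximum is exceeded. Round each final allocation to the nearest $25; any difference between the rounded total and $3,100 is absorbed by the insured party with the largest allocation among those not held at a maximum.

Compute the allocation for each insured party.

Becker: $675; Chaudhri: $925; Tam: $1,000; Sato: $500

Total floor area = 15,265.
Proportional shares (ignoring caps): Becker 283.09; Chaudhri 394.38; Tam 1,868.33; Sato 554.20.
Held at cap: Tam ($1,000), Sato ($500); balance $1,600 reallocated over remaining floor area 3,336.
Redistributed shares: Becker 668.59 → $675; Chaudhri 931.41 → $925.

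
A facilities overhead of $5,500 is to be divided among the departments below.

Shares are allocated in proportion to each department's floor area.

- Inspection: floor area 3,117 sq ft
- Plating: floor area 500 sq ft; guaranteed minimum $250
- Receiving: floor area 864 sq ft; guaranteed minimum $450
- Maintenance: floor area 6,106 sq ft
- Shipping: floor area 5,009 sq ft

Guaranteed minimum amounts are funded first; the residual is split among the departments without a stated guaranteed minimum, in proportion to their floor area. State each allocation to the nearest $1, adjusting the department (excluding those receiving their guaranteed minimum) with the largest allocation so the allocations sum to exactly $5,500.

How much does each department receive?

Guaranteed amounts: Plating $250; Receiving $450. Remaining pool $4,800.
Remaining pool split over remaining floor area 14,232: Inspection 1,051.26 → $1,051; Maintenance 2,059.36 → $2,059; Shipping 1,689.38 → $1,689.
Rounding difference +$1 applied to Maintenance → $2,060.

Inspection: $1,051 | Plating: $250 | Receiving: $450 | Maintenance: $2,060 | Shipping: $1,689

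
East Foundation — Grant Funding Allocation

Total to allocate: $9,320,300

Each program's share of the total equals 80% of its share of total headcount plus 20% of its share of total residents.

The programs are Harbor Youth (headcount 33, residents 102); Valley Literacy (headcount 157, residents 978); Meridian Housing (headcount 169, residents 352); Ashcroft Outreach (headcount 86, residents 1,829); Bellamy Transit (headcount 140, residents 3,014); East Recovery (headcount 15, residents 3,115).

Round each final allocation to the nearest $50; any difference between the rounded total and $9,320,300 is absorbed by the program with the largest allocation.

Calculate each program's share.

Totals — headcount 600, residents 9,390.
Composite weights (80% headcount + 20% residents): Harbor Youth 0.0462; Valley Literacy 0.2302; Meridian Housing 0.2328; Ashcroft Outreach 0.1536; Bellamy Transit 0.2509; East Recovery 0.0863.
Unrounded shares: Harbor Youth 430,341.78; Valley Literacy 2,145,197.57; Meridian Housing 2,170,051.70; Ashcroft Outreach 1,431,812.48; Bellamy Transit 2,338,114.88; East Recovery 804,781.60.
At nearest $50: Harbor Youth $430,350; Valley Literacy $2,145,200; Meridian Housing $2,170,050; Ashcroft Outreach $1,431,800; Bellamy Transit $2,338,100; East Recovery $804,800. Sum = $9,320,300.
Rounded total matches; no reconciliation needed.

Harbor Youth: $430,350 | Valley Literacy: $2,145,200 | Meridian Housing: $2,170,050 | Ashcroft Outreach: $1,431,800 | Bellamy Transit: $2,338,100 | East Recovery: $804,800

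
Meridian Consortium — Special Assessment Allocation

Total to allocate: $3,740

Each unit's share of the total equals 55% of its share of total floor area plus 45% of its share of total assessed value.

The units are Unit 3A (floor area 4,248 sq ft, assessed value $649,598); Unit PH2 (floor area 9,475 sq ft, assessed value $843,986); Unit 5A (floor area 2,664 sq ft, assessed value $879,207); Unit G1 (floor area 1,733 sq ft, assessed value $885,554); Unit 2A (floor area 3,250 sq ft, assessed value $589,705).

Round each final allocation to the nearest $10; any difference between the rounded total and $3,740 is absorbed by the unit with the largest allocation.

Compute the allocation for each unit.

Totals — floor area 21,370, assessed value 3,848,050.
Combined weights (55% floor area + 45% assessed value): Unit 3A 0.1853; Unit PH2 0.3426; Unit 5A 0.1714; Unit G1 0.1482; Unit 2A 0.1526.
Unrounded shares: Unit 3A 693.01; Unit PH2 1,281.16; Unit 5A 640.96; Unit G1 554.12; Unit 2A 570.75.
After rounding ($10): Unit 3A $690; Unit PH2 $1,280; Unit 5A $640; Unit G1 $550; Unit 2A $570. Sum = $3,730.
Difference $3,740 − $3,730 = +$10 applied to largest allocation (Unit PH2): Unit PH2 becomes $1,290.

Unit 3A: $690; Unit PH2: $1,290; Unit 5A: $640; Unit G1: $550; Unit 2A: $570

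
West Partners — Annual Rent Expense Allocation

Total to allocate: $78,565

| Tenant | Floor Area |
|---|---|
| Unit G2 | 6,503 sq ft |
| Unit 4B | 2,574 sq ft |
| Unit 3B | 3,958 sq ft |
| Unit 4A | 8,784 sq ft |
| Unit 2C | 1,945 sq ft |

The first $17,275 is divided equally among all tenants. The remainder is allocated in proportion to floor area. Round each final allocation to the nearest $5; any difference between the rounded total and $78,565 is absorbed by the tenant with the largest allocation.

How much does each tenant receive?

Unit G2: $20,225 · Unit 4B: $10,095 · Unit 3B: $13,665 · Unit 4A: $26,110 · Unit 2C: $8,470

First tranche $17,275 split equally: $3,455 each.
Remainder $61,290 by floor area (total 23,764): Unit G2 16,771.96 → $16,770; Unit 4B 6,638.63 → $6,640; Unit 3B 10,208.12 → $10,210; Unit 4A 22,654.91 → $22,655; Unit 2C 5,016.37 → $5,015.
Totals: Unit G2 $3,455 + $16,770 = $20,225; Unit 4B $3,455 + $6,640 = $10,095; Unit 3B $3,455 + $10,210 = $13,665; Unit 4A $3,455 + $22,655 = $26,110; Unit 2C $3,455 + $5,015 = $8,470.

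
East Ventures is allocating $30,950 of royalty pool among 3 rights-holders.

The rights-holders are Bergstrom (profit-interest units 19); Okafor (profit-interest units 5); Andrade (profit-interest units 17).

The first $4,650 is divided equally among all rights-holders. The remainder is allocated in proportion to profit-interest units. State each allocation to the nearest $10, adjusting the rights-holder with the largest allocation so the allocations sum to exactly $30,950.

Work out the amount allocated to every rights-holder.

First tranche $4,650 split equally: $1,550 each.
Remainder $26,300 by profit-interest units (total 41): Bergstrom 12,187.80 → $12,190; Okafor 3,207.32 → $3,210; Andrade 10,904.88 → $10,900.
Totals: Bergstrom $1,550 + $12,190 = $13,740; Okafor $1,550 + $3,210 = $4,760; Andrade $1,550 + $10,900 = $12,450.

Bergstrom: $13,740 · Okafor: $4,760 · Andrade: $12,450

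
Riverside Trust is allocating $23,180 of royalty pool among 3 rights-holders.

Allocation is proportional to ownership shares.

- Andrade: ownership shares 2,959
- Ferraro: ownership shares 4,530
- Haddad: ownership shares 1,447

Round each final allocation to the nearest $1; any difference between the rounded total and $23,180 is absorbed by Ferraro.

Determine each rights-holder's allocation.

Sum of ownership shares: 8,936.
Raw shares: Andrade 2,959/8,936 × $23,180 = 7,675.65; Ferraro 4,530/8,936 × $23,180 = 11,750.83; Haddad 1,447/8,936 × $23,180 = 3,753.52.
At nearest $1: Andrade $7,676; Ferraro $11,751; Haddad $3,754. Sum = $23,181.
Difference $23,180 − $23,181 = −$1 applied to Ferraro: Ferraro becomes $11,750.

Andrade: $7,676; Ferraro: $11,750; Haddad: $3,754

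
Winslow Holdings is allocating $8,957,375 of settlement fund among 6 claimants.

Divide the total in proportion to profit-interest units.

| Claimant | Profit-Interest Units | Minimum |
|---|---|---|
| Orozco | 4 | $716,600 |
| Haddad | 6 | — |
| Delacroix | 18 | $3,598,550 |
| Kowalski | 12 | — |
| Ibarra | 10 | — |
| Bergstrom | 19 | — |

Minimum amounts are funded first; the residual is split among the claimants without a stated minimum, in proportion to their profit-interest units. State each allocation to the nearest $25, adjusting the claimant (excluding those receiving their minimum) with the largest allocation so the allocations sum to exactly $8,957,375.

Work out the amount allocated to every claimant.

Fund the minimums — Orozco $716,600; Delacroix $3,598,550. Balance $4,642,225.
Balance split over remaining profit-interest units 47: Haddad 592,624.47 → $592,625; Kowalski 1,185,248.94 → $1,185,250; Ibarra 987,707.45 → $987,700; Bergstrom 1,876,644.15 → $1,876,650.

Orozco: $716,600; Haddad: $592,625; Delacroix: $3,598,550; Kowalski: $1,185,250; Ibarra: $987,700; Bergstrom: $1,876,650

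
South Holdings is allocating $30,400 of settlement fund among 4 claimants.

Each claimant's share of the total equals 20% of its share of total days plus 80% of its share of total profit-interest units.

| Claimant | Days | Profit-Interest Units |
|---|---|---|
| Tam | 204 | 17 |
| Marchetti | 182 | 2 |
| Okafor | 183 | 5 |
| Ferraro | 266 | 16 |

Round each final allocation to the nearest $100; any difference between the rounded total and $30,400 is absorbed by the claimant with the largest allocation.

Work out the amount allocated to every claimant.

Tam: $11,800 | Marchetti: $2,500 | Okafor: $4,400 | Ferraro: $11,700

Totals — days 835, profit-interest units 40.
Combined weights (20% days + 80% profit-interest units): Tam 0.3889; Marchetti 0.0836; Okafor 0.1438; Ferraro 0.3837.
Raw shares: Tam 11,821.41; Marchetti 2,541.22; Okafor 4,372.50; Ferraro 11,664.86.
Rounded to nearest $100: Tam $11,800; Marchetti $2,500; Okafor $4,400; Ferraro $11,700. Sum = $30,400.
No rounding difference to absorb.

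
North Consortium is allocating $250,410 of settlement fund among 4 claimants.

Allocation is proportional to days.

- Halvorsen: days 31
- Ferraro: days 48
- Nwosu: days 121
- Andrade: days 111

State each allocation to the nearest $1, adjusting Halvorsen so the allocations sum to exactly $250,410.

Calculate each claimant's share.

Halvorsen: $24,961; Ferraro: $38,648; Nwosu: $97,426; Andrade: $89,375

Days total: 311.
Proportional shares: Halvorsen 31/311 × $250,410 = 24,960.48; Ferraro 48/311 × $250,410 = 38,648.49; Nwosu 121/311 × $250,410 = 97,426.40; Andrade 111/311 × $250,410 = 89,374.63.
At nearest $1: Halvorsen $24,960; Ferraro $38,648; Nwosu $97,426; Andrade $89,375. Sum = $250,409.
Difference $250,410 − $250,409 = +$1 applied to Halvorsen: Halvorsen becomes $24,961.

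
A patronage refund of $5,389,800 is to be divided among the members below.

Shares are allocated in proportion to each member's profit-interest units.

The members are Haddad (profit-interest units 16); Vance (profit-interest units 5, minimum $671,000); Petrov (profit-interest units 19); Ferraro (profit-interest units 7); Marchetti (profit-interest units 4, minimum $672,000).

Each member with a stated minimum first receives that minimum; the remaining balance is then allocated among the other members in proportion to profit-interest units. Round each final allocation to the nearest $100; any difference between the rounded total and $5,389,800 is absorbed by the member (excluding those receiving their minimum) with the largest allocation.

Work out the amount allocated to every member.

Fund the minimums — Vance $671,000; Marchetti $672,000. Residual $4,046,800.
Residual split over remaining profit-interest units 42: Haddad 1,541,638.10 → $1,541,600; Petrov 1,830,695.24 → $1,830,700; Ferraro 674,466.67 → $674,500.

Haddad: $1,541,600 · Vance: $671,000 · Petrov: $1,830,700 · Ferraro: $674,500 · Marchetti: $672,000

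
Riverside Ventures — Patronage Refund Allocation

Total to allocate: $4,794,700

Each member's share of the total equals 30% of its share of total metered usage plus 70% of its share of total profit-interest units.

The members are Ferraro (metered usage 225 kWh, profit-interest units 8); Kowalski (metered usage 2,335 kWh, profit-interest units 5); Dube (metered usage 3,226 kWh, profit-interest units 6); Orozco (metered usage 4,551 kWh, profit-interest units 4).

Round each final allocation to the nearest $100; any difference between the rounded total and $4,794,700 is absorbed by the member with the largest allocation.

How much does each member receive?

Totals — metered usage 10,337, profit-interest units 23.
Combined weights (30% metered usage + 70% profit-interest units): Ferraro 0.2500; Kowalski 0.2199; Dube 0.2762; Orozco 0.2538.
Proportional shares: Ferraro 1,198,714.33; Kowalski 1,054,547.23; Dube 1,324,456.95; Orozco 1,216,981.50.
At nearest $100: Ferraro $1,198,700; Kowalski $1,054,500; Dube $1,324,500; Orozco $1,217,000. Sum = $4,794,700.
Rounded total matches; no reconciliation needed.

Ferraro: $1,198,700 | Kowalski: $1,054,500 | Dube: $1,324,500 | Orozco: $1,217,000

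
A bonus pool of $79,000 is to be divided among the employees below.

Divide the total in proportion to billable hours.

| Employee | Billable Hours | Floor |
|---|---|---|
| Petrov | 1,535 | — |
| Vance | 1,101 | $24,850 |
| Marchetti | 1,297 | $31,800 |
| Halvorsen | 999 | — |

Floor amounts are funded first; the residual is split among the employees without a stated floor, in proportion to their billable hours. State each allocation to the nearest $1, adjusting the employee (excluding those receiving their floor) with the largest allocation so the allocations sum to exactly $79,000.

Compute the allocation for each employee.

Minimums first: Vance $24,850; Marchetti $31,800. Balance $22,350.
Balance split over remaining billable hours 2,534: Petrov 13,538.77 → $13,539; Halvorsen 8,811.23 → $8,811.

Petrov: $13,539 | Vance: $24,850 | Marchetti: $31,800 | Halvorsen: $8,811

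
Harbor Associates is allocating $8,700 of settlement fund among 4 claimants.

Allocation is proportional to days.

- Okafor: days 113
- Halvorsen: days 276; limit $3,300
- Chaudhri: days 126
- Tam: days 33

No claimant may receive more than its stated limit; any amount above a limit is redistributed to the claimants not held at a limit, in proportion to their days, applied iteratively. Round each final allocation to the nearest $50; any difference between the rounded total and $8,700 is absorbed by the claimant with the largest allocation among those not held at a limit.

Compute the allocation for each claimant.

Total days = 548.
Unconstrained shares: Okafor 1,793.98; Halvorsen 4,381.75; Chaudhri 2,000.36; Tam 523.91.
Cap binds for Halvorsen ($3,300); remaining pool $5,400 reallocated over remaining days 272.
Shares after redistribution: Okafor 2,243.38 → $2,250; Chaudhri 2,501.47 → $2,500; Tam 655.15 → $650.

Okafor: $2,250 · Halvorsen: $3,300 · Chaudhri: $2,500 · Tam: $650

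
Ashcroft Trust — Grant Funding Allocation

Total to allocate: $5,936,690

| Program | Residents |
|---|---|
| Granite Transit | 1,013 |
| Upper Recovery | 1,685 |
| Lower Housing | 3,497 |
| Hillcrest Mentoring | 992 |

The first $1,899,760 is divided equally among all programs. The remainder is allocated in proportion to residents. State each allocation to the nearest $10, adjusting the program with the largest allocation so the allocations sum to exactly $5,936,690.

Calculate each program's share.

Granite Transit: $1,043,940; Upper Recovery: $1,421,400; Lower Housing: $2,439,200; Hillcrest Mentoring: $1,032,150

Equal tier: $1,899,760 ÷ 4 = $474,940 apiece.
Remainder $4,036,930 by residents (total 7,187): Granite Transit 569,000.99 → $569,000; Upper Recovery 946,462.65 → $946,460; Lower Housing 1,964,261.06 → $1,964,260; Hillcrest Mentoring 557,205.31 → $557,210.
Totals: Granite Transit $474,940 + $569,000 = $1,043,940; Upper Recovery $474,940 + $946,460 = $1,421,400; Lower Housing $474,940 + $1,964,260 = $2,439,200; Hillcrest Mentoring $474,940 + $557,210 = $1,032,150.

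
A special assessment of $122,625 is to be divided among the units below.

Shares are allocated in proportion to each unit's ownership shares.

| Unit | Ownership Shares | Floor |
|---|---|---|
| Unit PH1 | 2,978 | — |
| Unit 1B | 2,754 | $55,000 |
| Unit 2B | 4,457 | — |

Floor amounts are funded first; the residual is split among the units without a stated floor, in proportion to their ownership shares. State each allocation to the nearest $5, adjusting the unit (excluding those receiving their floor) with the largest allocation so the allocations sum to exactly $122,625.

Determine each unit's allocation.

Unit PH1: $27,085; Unit 1B: $55,000; Unit 2B: $40,540

Minimums first: Unit 1B $55,000. Remaining pool $67,625.
Remaining pool split over remaining ownership shares 7,435: Unit PH1 27,086.38 → $27,085; Unit 2B 40,538.62 → $40,540.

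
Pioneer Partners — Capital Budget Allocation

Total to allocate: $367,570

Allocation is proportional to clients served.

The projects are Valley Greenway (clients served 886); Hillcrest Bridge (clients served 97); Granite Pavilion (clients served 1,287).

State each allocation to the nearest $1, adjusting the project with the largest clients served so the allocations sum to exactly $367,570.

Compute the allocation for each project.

Clients served total: 2,270.
Proportional shares: Valley Greenway 886/2,270 × $367,570 = 143,465.65; Hillcrest Bridge 97/2,270 × $367,570 = 15,706.74; Granite Pavilion 1,287/2,270 × $367,570 = 208,397.62.
Rounded to nearest $1: Valley Greenway $143,466; Hillcrest Bridge $15,707; Granite Pavilion $208,398. Sum = $367,571.
Difference $367,570 − $367,571 = −$1 applied to largest clients served (Granite Pavilion): Granite Pavilion becomes $208,397.

Valley Greenway: $143,466; Hillcrest Bridge: $15,707; Granite Pavilion: $208,397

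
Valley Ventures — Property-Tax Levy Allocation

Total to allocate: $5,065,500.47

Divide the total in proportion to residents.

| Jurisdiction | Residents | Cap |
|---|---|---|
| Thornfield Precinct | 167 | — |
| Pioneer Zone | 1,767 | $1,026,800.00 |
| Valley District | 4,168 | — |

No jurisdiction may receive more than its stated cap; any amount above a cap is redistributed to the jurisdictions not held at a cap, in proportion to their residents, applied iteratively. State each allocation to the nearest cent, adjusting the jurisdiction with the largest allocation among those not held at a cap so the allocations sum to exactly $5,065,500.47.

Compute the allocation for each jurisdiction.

Thornfield Precinct: $155,585.46; Pioneer Zone: $1,026,800.00; Valley District: $3,883,115.01

Total residents = 6,102.
Proportional shares (ignoring caps): Thornfield Precinct 138,633.0020; Pioneer Zone 1,466,853.3809; Valley District 3,460,014.0870.
Capped: Pioneer Zone ($1,026,800.00); balance $4,038,700.47 reallocated over remaining residents 4,335.
Remaining shares: Thornfield Precinct 155,585.4622 → $155,585.46; Valley District 3,883,115.0078 → $3,883,115.01.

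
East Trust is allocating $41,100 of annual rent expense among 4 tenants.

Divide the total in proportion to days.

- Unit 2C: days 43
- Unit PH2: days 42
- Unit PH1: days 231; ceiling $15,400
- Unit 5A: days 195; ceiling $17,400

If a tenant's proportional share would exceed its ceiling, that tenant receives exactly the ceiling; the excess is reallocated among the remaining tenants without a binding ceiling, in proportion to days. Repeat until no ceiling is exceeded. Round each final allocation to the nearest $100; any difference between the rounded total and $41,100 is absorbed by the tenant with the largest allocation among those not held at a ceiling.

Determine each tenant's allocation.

Days total: 511.
Pro-rata shares before constraints: Unit 2C 3,458.51; Unit PH2 3,378.08; Unit PH1 18,579.45; Unit 5A 15,683.95.
Capped: Unit PH1 ($15,400); residual $25,700 reallocated over remaining days 280.
Capped: Unit 5A ($17,400); residual $8,300 reallocated over remaining days 85.
Remaining shares: Unit 2C 4,198.82 → $4,200; Unit PH2 4,101.18 → $4,100.

Unit 2C: $4,200; Unit PH2: $4,100; Unit PH1: $15,400; Unit 5A: $17,400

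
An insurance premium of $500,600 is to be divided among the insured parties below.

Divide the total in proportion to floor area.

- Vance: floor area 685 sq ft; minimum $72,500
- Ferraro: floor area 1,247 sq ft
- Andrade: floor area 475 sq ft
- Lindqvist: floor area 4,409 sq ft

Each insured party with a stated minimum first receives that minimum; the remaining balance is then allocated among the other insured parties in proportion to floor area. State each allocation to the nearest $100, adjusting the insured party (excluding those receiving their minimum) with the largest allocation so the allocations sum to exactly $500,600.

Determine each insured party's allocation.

Guaranteed amounts: Vance $72,500. Balance $428,100.
Balance split over remaining floor area 6,131: Ferraro 87,072.37 → $87,100; Andrade 33,167.10 → $33,200; Lindqvist 307,860.53 → $307,900.
Rounding difference −$100 applied to Lindqvist → $307,800.

Vance: $72,500; Ferraro: $87,100; Andrade: $33,200; Lindqvist: $307,800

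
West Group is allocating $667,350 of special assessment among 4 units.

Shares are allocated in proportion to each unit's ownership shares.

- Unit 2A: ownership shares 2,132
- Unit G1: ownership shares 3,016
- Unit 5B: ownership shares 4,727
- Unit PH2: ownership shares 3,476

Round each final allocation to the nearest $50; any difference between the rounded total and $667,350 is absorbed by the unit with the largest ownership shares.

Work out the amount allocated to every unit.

Unit 2A: $106,550; Unit G1: $150,750; Unit 5B: $236,300; Unit PH2: $173,750

Sum of ownership shares: 2,132 + 3,016 + 4,727 + 3,476 = 13,351.
Proportional shares: Unit 2A 106,568.06; Unit G1 150,754.82; Unit 5B 236,279.19; Unit PH2 173,747.93.
Rounded to nearest $50: Unit 2A $106,550; Unit G1 $150,750; Unit 5B $236,300; Unit PH2 $173,750. Sum = $667,350.
Rounded total matches; no reconciliation needed.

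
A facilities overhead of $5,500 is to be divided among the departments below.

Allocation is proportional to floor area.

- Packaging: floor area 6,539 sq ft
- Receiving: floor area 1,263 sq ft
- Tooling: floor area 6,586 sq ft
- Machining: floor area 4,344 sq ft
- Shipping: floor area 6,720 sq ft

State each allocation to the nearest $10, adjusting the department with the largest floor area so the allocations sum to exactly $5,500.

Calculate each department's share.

Packaging: $1,410 | Receiving: $270 | Tooling: $1,420 | Machining: $940 | Shipping: $1,460

Sum of floor area: 25,452.
Unrounded shares: Packaging 6,539/25,452 × $5,500 = 1,413.03; Receiving 1,263/25,452 × $5,500 = 272.93; Tooling 6,586/25,452 × $5,500 = 1,423.19; Machining 4,344/25,452 × $5,500 = 938.71; Shipping 6,720/25,452 × $5,500 = 1,452.15.
Rounded to nearest $10: Packaging $1,410; Receiving $270; Tooling $1,420; Machining $940; Shipping $1,450. Sum = $5,490.
Difference $5,500 − $5,490 = +$10 applied to largest floor area (Shipping): Shipping becomes $1,460.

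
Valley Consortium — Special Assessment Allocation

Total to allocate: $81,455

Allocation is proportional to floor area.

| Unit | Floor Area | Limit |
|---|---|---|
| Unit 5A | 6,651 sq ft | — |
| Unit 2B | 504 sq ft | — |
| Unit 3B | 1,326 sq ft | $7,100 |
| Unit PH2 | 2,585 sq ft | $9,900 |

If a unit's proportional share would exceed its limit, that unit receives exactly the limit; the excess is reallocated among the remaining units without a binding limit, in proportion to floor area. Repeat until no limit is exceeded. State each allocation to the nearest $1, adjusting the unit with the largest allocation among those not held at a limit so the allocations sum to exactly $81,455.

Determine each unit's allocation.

Unit 5A: $59,915 · Unit 2B: $4,540 · Unit 3B: $7,100 · Unit PH2: $9,900

Floor area total: 11,066.
Proportional shares (ignoring caps): Unit 5A 48,956.91; Unit 2B 3,709.86; Unit 3B 9,760.47; Unit PH2 19,027.76.
Capped: Unit 3B ($7,100), Unit PH2 ($9,900); residual $64,455 reallocated over remaining floor area 7,155.
Remaining shares: Unit 5A 59,914.77 → $59,915; Unit 2B 4,540.23 → $4,540.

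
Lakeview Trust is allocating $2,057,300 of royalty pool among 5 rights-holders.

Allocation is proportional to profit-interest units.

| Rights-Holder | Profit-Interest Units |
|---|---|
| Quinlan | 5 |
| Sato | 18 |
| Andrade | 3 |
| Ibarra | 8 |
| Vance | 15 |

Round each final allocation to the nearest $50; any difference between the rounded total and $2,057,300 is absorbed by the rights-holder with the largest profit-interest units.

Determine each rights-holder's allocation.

Combined profit-interest units = 49.
Proportional shares: Quinlan 5/49 × $2,057,300 = 209,928.57; Sato 18/49 × $2,057,300 = 755,742.86; Andrade 3/49 × $2,057,300 = 125,957.14; Ibarra 8/49 × $2,057,300 = 335,885.71; Vance 15/49 × $2,057,300 = 629,785.71.
Rounded to nearest $50: Quinlan $209,950; Sato $755,750; Andrade $125,950; Ibarra $335,900; Vance $629,800. Sum = $2,057,350.
Difference $2,057,300 − $2,057,350 = −$50 applied to largest profit-interest units (Sato): Sato becomes $755,700.

Quinlan: $209,950; Sato: $755,700; Andrade: $125,950; Ibarra: $335,900; Vance: $629,800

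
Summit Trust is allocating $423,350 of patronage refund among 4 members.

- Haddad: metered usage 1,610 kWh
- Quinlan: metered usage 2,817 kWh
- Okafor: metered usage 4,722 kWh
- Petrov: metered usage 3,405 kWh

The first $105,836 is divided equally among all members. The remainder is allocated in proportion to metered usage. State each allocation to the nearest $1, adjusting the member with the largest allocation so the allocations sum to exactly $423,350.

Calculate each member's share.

Equal tier: $105,836 ÷ 4 = $26,459 apiece.
Remainder $317,514 by metered usage (total 12,554): Haddad 40,719.89 → $40,720; Quinlan 71,247.17 → $71,247; Okafor 119,428.16 → $119,428; Petrov 86,118.78 → $86,119.
Totals: Haddad $26,459 + $40,720 = $67,179; Quinlan $26,459 + $71,247 = $97,706; Okafor $26,459 + $119,428 = $145,887; Petrov $26,459 + $86,119 = $112,578.

Haddad: $67,179 · Quinlan: $97,706 · Okafor: $145,887 · Petrov: $112,578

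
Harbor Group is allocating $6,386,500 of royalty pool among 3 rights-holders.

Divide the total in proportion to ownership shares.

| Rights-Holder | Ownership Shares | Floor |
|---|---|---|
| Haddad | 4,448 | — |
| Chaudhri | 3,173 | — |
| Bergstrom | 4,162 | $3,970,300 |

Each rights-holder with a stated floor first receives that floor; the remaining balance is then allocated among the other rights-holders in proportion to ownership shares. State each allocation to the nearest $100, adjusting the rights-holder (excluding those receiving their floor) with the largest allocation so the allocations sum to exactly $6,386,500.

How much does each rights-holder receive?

Minimums first: Bergstrom $3,970,300. Balance $2,416,200.
Balance split over remaining ownership shares 7,621: Haddad 1,410,216.19 → $1,410,200; Chaudhri 1,005,983.81 → $1,006,000.

Haddad: $1,410,200; Chaudhri: $1,006,000; Bergstrom: $3,970,300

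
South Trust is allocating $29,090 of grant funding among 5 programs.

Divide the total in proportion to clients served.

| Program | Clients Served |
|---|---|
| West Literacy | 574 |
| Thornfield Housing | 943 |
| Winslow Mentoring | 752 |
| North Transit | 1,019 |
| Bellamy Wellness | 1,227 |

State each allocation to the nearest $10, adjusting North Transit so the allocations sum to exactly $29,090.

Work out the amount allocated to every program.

West Literacy: $3,700; Thornfield Housing: $6,080; Winslow Mentoring: $4,850; North Transit: $6,550; Bellamy Wellness: $7,910

Clients served total: 4,515.
Raw shares: West Literacy 574/4,515 × $29,090 = 3,698.26; Thornfield Housing 943/4,515 × $29,090 = 6,075.72; Winslow Mentoring 752/4,515 × $29,090 = 4,845.11; North Transit 1,019/4,515 × $29,090 = 6,565.38; Bellamy Wellness 1,227/4,515 × $29,090 = 7,905.52.
Rounded to nearest $10: West Literacy $3,700; Thornfield Housing $6,080; Winslow Mentoring $4,850; North Transit $6,570; Bellamy Wellness $7,910. Sum = $29,110.
Difference $29,090 − $29,110 = −$20 applied to North Transit: North Transit becomes $6,550.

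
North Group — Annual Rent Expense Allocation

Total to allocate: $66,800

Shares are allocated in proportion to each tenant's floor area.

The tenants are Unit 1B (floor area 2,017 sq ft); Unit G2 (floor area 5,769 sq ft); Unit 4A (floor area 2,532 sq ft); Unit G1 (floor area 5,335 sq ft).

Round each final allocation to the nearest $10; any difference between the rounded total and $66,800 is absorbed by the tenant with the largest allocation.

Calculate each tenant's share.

Sum of floor area: 15,653.
Unrounded shares: Unit 1B 2,017/15,653 × $66,800 = 8,607.65; Unit G2 5,769/15,653 × $66,800 = 24,619.51; Unit 4A 2,532/15,653 × $66,800 = 10,805.44; Unit G1 5,335/15,653 × $66,800 = 22,767.39.
Rounded to nearest $10: Unit 1B $8,610; Unit G2 $24,620; Unit 4A $10,810; Unit G1 $22,770. Sum = $66,810.
Difference $66,800 − $66,810 = −$10 applied to largest allocation (Unit G2): Unit G2 becomes $24,610.

Unit 1B: $8,610 | Unit G2: $24,610 | Unit 4A: $10,810 | Unit G1: $22,770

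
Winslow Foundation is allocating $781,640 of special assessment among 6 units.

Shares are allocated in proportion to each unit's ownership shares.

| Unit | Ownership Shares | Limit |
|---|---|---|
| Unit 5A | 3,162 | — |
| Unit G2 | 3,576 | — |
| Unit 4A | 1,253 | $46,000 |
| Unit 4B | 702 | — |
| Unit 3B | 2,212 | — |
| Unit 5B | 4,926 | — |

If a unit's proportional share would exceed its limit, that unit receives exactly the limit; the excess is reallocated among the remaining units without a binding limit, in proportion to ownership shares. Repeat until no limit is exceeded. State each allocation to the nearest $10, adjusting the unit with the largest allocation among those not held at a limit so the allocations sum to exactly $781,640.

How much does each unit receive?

Unit 5A: $159,560; Unit G2: $180,450; Unit 4A: $46,000; Unit 4B: $35,420; Unit 3B: $111,620; Unit 5B: $248,590

Total ownership shares = 15,831.
Pro-rata shares before constraints: Unit 5A 156,120.63; Unit G2 176,561.47; Unit 4A 61,865.64; Unit 4B 34,660.56; Unit 3B 109,215.32; Unit 5B 243,216.39.
Capped: Unit 4A ($46,000); balance $735,640 reallocated over remaining ownership shares 14,578.
Redistributed shares: Unit 5A 159,561.92 → $159,560; Unit G2 180,453.33 → $180,450; Unit 4B 35,424.56 → $35,420; Unit 3B 111,622.70 → $111,620; Unit 5B 248,577.49 → $248,580.
Rounding difference +$10 applied to Unit 5B → $248,590.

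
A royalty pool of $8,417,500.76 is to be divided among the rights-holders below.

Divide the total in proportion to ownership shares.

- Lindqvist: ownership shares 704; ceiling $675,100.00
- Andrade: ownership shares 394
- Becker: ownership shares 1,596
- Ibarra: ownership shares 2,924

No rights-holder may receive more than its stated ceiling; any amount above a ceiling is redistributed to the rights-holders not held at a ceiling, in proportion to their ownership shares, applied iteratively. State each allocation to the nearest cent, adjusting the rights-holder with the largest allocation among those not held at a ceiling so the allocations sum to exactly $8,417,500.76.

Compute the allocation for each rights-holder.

Lindqvist: $675,100.00 | Andrade: $620,778.57 | Becker: $2,514,625.89 | Ibarra: $4,606,996.30

Combined ownership shares = 5,618.
Unconstrained shares: Lindqvist 1,054,809.6360; Andrade 590,333.8020; Becker 2,391,301.3907; Ibarra 4,381,055.9313.
Held at cap: Lindqvist ($675,100.00); balance $7,742,400.76 reallocated over remaining ownership shares 4,914.
Redistributed shares: Andrade 620,778.5713 → $620,778.57; Becker 2,514,625.8879 → $2,514,625.89; Ibarra 4,606,996.3008 → $4,606,996.30.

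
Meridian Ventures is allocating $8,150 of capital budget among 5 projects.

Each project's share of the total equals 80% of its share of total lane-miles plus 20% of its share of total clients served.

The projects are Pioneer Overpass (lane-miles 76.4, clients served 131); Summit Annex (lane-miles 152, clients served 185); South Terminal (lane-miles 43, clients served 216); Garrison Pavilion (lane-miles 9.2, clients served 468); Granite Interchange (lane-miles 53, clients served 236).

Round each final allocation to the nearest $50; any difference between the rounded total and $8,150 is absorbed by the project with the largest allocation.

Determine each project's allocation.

Lane-miles total 333.6; clients served total 1,236.
Blended shares (80% lane-miles + 20% clients served): Pioneer Overpass 0.2044; Summit Annex 0.3944; South Terminal 0.1381; Garrison Pavilion 0.0978; Granite Interchange 0.1653.
Unrounded shares: Pioneer Overpass 1,665.95; Summit Annex 3,214.72; South Terminal 1,125.26; Garrison Pavilion 796.99; Granite Interchange 1,347.08.
After rounding ($50): Pioneer Overpass $1,650; Summit Annex $3,200; South Terminal $1,150; Garrison Pavilion $800; Granite Interchange $1,350. Sum = $8,150.
No rounding difference to absorb.

Pioneer Overpass: $1,650; Summit Annex: $3,200; South Terminal: $1,150; Garrison Pavilion: $800; Granite Interchange: $1,350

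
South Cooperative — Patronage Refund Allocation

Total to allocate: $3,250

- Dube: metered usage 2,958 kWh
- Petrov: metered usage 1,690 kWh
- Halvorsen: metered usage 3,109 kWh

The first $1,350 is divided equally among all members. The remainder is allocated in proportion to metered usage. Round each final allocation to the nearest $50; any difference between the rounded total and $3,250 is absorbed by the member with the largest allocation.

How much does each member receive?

First tranche $1,350 split equally: $450 each.
Remainder $1,900 by metered usage (total 7,757): Dube 724.53 → $700; Petrov 413.95 → $400; Halvorsen 761.52 → $750.
Rounding difference +$50 on remainder applied to Halvorsen.
Totals: Dube $450 + $700 = $1,150; Petrov $450 + $400 = $850; Halvorsen $450 + $800 = $1,250.

Dube: $1,150 | Petrov: $850 | Halvorsen: $1,250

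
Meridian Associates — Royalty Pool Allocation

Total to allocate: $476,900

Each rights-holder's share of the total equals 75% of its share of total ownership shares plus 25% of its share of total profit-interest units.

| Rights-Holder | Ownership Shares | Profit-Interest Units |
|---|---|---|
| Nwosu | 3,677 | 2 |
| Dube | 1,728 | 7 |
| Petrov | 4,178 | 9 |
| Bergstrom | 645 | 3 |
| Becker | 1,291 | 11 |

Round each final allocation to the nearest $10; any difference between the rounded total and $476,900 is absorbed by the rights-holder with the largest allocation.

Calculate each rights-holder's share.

Nwosu: $121,630; Dube: $79,740; Petrov: $163,250; Bergstrom: $31,210; Becker: $81,070

Ownership shares total 11,519; profit-interest units total 32.
Blended shares (75% ownership shares + 25% profit-interest units): Nwosu 0.2550; Dube 0.1672; Petrov 0.3423; Bergstrom 0.0654; Becker 0.1700.
Proportional shares: Nwosu 121,625.62; Dube 79,736.38; Petrov 163,262.58; Bergstrom 31,205.16; Becker 81,070.27.
At nearest $10: Nwosu $121,630; Dube $79,740; Petrov $163,260; Bergstrom $31,210; Becker $81,070. Sum = $476,910.
Difference $476,900 − $476,910 = −$10 applied to largest allocation (Petrov): Petrov becomes $163,250.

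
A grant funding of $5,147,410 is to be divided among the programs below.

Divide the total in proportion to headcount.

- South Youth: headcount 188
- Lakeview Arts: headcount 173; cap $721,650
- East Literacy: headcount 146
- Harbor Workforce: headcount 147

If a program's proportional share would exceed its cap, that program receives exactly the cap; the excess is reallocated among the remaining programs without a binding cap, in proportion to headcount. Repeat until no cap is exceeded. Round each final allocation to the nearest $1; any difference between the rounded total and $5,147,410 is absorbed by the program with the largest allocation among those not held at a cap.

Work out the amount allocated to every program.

Headcount total: 654.
Unconstrained shares: South Youth 1,479,683.61; Lakeview Arts 1,361,623.75; East Literacy 1,149,115.99; Harbor Workforce 1,156,986.65.
Held at cap: Lakeview Arts ($721,650); residual $4,425,760 reallocated over remaining headcount 481.
Redistributed shares: South Youth 1,729,818.88 → $1,729,819; East Literacy 1,343,369.98 → $1,343,370; Harbor Workforce 1,352,571.14 → $1,352,571.

South Youth: $1,729,819; Lakeview Arts: $721,650; East Literacy: $1,343,370; Harbor Workforce: $1,352,571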